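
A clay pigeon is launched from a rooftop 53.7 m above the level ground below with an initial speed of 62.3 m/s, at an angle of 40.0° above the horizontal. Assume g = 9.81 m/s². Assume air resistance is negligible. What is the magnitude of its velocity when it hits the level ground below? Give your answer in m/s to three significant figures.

Components: vₓ = 62.30 cos 40.0° = 47.72 m/s, v_y0 = 62.30 sin 40.0° = 40.05 m/s.
Vertical motion (up positive, ground at y = 0): 4.905 t² − (40.05) t − 53.7 = 0, so t = (40.05 + √(40.05² + 2·9.81·53.7)) / 9.81 = (40.05 + 51.55) / 9.81 = 9.337 s.
Vertical velocity at impact: v_y = v_y0 − g t = 40.05 − 9.81 × 9.337 = −51.55 m/s.
Speed: |v| = √(vₓ² + v_y²) = √(47.72² + 51.55²) = 70.25 m/s.

70.2 m/s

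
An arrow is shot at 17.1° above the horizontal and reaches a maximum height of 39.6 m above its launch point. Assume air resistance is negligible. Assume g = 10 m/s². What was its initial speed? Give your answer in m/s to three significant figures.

95.7 m/s

At the peak v_y = 0, so v_y0 = √(2gH) = √(2 × 10.0 × 39.6) = 28.14 m/s.
v_y0 = v₀ sin θ ⇒ v₀ = 28.14 / sin 17.1° = 95.71 m/s.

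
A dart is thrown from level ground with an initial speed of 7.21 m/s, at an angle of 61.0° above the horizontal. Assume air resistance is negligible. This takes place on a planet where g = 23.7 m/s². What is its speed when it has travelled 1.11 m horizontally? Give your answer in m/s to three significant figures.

3.70 m/s

vₓ = 7.210 cos 61.0° = 3.495 m/s; v_y0 = 7.210 sin 61.0° = 6.306 m/s.
At x = 1.11 m, t = x/vₓ = 1.11/3.495 = 0.3176 s.
Vertical velocity there: v_y = v_y0 − g t = 6.306 − 23.7 × 0.3176 = −1.220 m/s.
Speed: √(vₓ² + v_y²) = √(3.495² + 1.220²) = 3.702 m/s.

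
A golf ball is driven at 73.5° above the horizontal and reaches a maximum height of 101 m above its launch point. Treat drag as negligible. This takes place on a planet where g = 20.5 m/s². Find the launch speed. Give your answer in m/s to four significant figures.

At the peak v_y = 0, so v_y0 = √(2gH) = √(2 × 20.5 × 101) = 64.35 m/s.
v_y0 = v₀ sin θ ⇒ v₀ = 64.35 / sin 73.5° = 67.11 m/s.

67.11 m/s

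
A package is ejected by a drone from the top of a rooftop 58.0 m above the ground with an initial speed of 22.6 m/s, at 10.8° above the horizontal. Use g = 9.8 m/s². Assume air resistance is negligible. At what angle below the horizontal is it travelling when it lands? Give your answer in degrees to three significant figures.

56.8°

Resolve: vₓ = 22.60 cos 10.8° = 22.20 m/s and v_y0 = 22.60 sin 10.8° = 4.235 m/s.
With up positive and y = 0 at the ground: y(t) = 58.0 + (4.235) t − 4.900 t². Setting y = 0 and taking the positive root: t = [4.235 + √(4.235² + 2·9.80·58.0)] / 9.80 = (4.235 + 33.98) / 9.80 = 3.900 s.
At impact: v_y = v_y0 − g t = −33.98 m/s; vₓ = 22.20 m/s.
Angle below horizontal: arctan(|v_y|/vₓ) = arctan(33.98/22.20) = 56.84°.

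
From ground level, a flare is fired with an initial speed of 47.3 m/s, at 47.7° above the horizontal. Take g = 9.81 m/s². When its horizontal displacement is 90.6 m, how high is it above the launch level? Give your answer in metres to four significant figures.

Resolve: vₓ = 47.30 cos 47.7° = 31.83 m/s and v_y0 = 47.30 sin 47.7° = 34.98 m/s.
Time to reach x = 90.6 m: t = x/vₓ = 90.6/31.83 = 2.846 s.
Height: y = v_y0 t − ½ g t² = 34.98 × 2.846 − 4.905 × 2.846² = 99.57 − 39.73 = 59.84 m.

59.84 m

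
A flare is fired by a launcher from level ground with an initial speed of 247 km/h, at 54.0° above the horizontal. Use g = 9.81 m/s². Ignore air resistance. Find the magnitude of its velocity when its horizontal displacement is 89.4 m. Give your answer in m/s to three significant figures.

52.6 m/s

Convert: 247 km/h = 247/3.6 = 68.61 m/s.
Resolve: vₓ = 68.61 cos 54.0° = 40.33 m/s and v_y0 = 68.61 sin 54.0° = 55.51 m/s.
x = vₓ t ⇒ t = 89.4/40.33 = 2.217 s.
Vertical velocity there: v_y = v_y0 − g t = 55.51 − 9.81 × 2.217 = 33.76 m/s.
Speed: √(vₓ² + v_y²) = √(40.33² + 33.76²) = 52.59 m/s.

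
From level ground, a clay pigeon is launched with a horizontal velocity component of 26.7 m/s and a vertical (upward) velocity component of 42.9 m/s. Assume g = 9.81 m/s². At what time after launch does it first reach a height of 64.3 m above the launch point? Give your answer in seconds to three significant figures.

Height y(t) = 42.90 t − 4.905 t² = 64.3 gives 4.905 t² − 42.90 t + 64.3 = 0.
Quadratic formula: t = (42.90 ± √578.84) / 9.81 = (42.90 ± 24.06) / 9.81 → t = 1.921 s or 6.826 s.
The first (ascending) time is 1.921 s.

1.92 s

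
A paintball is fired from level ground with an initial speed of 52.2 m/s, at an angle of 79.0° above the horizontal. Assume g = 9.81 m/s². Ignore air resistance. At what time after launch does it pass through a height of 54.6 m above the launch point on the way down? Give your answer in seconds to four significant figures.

Horizontal component vₓ = 52.20 cos 79.0° = 9.960 m/s; vertical v_y0 = 52.20 sin 79.0° = 51.24 m/s.
Set y = v_y0 t − ½ g t² = 54.6: 4.905 t² − 51.24 t + 54.6 = 0.
t = [51.24 ± √(51.24² − 2·9.81·54.6)] / 9.81 = (51.24 ± 39.43) / 9.81, so t = 1.204 s or t = 9.242 s.
The descending-branch root is 9.242 s.

9.242 s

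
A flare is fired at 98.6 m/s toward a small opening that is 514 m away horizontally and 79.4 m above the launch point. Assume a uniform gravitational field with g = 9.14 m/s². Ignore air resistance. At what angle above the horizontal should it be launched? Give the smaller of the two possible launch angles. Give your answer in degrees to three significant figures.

23.9°

Trajectory: y = x tanθ − g x² (1 + tan²θ)/(2v₀²). With x = 514, y = 79.4, v₀ = 98.6, g = 9.14:
124.2 tan²θ − 514 tanθ + (203.6) = 0.
tanθ = [514 ± √(514² − 4 × 124.2 × (203.6))] / (2 × 124.2) = (514 ± 403.8) / 248.4, giving tanθ = 0.4436 or 3.695.
θ = 23.92° or 74.86°; the smaller is 23.92°.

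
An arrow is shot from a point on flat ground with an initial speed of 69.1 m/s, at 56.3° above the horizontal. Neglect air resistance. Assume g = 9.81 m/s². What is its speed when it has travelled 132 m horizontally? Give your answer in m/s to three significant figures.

45.1 m/s

Horizontal component vₓ = 69.10 cos 56.3° = 38.34 m/s; vertical v_y0 = 69.10 sin 56.3° = 57.49 m/s.
At x = 132 m, t = x/vₓ = 132/38.34 = 3.443 s.
Vertical velocity there: v_y = v_y0 − g t = 57.49 − 9.81 × 3.443 = 23.71 m/s.
Speed: √(vₓ² + v_y²) = √(38.34² + 23.71²) = 45.08 m/s.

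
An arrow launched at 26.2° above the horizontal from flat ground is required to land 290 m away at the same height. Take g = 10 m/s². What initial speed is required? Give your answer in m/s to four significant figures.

60.50 m/s

On level ground R = v₀² sin 2θ / g ⇒ v₀ = √(gR / sin 2θ).
v₀ = √(10.0 × 290 / sin 52.40°) = √(2900 / 0.7923) = √3660.3 = 60.50 m/s.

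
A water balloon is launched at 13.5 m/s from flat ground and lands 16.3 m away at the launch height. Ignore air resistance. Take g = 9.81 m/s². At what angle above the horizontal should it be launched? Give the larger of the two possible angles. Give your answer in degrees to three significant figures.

59.3°

R = v₀² sin 2θ / g gives sin 2θ = gR/v₀² = 9.81·16.3/13.5² = 0.8774.
2θ = 61.33° or 180° − 61.33° = 118.7°, so θ = 30.66° or 59.34°.
The larger angle is 59.34°.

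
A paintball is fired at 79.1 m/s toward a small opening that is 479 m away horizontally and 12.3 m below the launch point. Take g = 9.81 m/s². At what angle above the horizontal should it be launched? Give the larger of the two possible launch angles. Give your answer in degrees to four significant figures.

Trajectory: y = x tanθ − g x² (1 + tan²θ)/(2v₀²). With x = 479, y = −12.3, v₀ = 79.1, g = 9.81:
179.9 tan²θ − 479 tanθ + (167.6) = 0.
tanθ = [479 ± √(479² − 4 × 179.9 × (167.6))] / (2 × 179.9) = (479 ± 330.0) / 359.7, giving tanθ = 0.4143 or 2.249.
θ = 22.50° or 66.03°; the larger is 66.03°.

66.03°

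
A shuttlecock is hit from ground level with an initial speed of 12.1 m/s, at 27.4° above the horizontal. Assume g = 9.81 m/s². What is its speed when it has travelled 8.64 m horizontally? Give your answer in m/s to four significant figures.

10.99 m/s

Components: vₓ = 12.10 cos 27.4° = 10.74 m/s, v_y0 = 12.10 sin 27.4° = 5.568 m/s.
Time to reach x = 8.64 m: t = x/vₓ = 8.64/10.74 = 0.8043 s.
Vertical velocity there: v_y = v_y0 − g t = 5.568 − 9.81 × 0.8043 = −2.322 m/s.
Speed: √(vₓ² + v_y²) = √(10.74² + 2.322²) = 10.99 m/s.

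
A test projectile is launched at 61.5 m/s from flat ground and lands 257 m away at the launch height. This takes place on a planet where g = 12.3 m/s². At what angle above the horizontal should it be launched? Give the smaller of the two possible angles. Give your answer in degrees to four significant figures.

From R = (v₀²/g) sin 2θ: sin 2θ = 12.3 × 257 / 3782.2 = 0.8358.
2θ = 56.70° or 180° − 56.70° = 123.3°, so θ = 28.35° or 61.65°.
The smaller angle is 28.35°.

28.35°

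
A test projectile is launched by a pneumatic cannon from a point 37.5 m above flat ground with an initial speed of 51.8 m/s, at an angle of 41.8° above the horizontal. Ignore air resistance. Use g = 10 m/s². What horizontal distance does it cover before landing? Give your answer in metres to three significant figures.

Components: vₓ = 51.80 cos 41.8° = 38.62 m/s, v_y0 = 51.80 sin 41.8° = 34.53 m/s.
The projectile lands when y = 37.5 + (34.53) t − ½·10.0·t² = 0. Positive root: t = (34.53 + √(34.53² + 2·10.0·37.5)) / 10.0 = (34.53 + 44.07) / 10.0 = 7.860 s.
Horizontal distance: R = vₓ t = 38.62 × 7.860 = 303.5 m.

304 m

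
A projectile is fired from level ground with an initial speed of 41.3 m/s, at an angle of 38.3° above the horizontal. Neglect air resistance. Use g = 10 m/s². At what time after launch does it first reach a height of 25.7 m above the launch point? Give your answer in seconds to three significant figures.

1.37 s

Resolve: vₓ = 41.30 cos 38.3° = 32.41 m/s and v_y0 = 41.30 sin 38.3° = 25.60 m/s.
Require v_y0 t − ½ g t² = 25.7, i.e. 5.000 t² − 25.60 t + 25.7 = 0.
t = [25.60 ± √(25.60² − 2·10.0·25.7)] / 10.0 = (25.60 ± 11.88) / 10.0, so t = 1.371 s or t = 3.748 s.
The first (ascending) time is 1.371 s.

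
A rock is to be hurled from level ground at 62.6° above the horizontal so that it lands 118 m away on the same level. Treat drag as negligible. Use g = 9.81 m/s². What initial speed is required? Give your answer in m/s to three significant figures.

From R = (v₀² / g) sin 2θ: v₀ = √(gR / sin 2θ).
v₀ = √(9.81 × 118 / sin 125.2°) = √(1158 / 0.8171) = √1416.6 = 37.64 m/s.

37.6 m/s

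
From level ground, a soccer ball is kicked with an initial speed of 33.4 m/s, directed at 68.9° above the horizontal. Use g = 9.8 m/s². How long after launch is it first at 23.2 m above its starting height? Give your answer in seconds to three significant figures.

Resolve: vₓ = 33.40 cos 68.9° = 12.02 m/s and v_y0 = 33.40 sin 68.9° = 31.16 m/s.
Require v_y0 t − ½ g t² = 23.2, i.e. 4.900 t² − 31.16 t + 23.2 = 0.
t = [31.16 ± √(31.16² − 2·9.80·23.2)] / 9.80 = (31.16 ± 22.72) / 9.80, so t = 0.8611 s or t = 5.498 s.
The first (ascending) time is 0.8611 s.

0.861 s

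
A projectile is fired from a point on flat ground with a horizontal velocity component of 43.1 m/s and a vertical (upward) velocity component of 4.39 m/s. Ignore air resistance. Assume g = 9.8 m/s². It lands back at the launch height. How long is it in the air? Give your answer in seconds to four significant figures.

0.8959 s

It returns to y = 0 when t = 2 v_y0 / g = 2(4.390)/9.80 = 0.8959 s.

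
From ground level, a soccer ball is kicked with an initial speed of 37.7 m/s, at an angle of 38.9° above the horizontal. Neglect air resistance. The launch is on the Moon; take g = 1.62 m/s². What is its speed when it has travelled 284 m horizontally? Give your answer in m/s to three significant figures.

Horizontal component vₓ = 37.70 cos 38.9° = 29.34 m/s; vertical v_y0 = 37.70 sin 38.9° = 23.67 m/s.
x = vₓ t ⇒ t = 284/29.34 = 9.680 s.
Vertical velocity there: v_y = v_y0 − g t = 23.67 − 1.62 × 9.680 = 7.993 m/s.
Speed: √(vₓ² + v_y²) = √(29.34² + 7.993²) = 30.41 m/s.

30.4 m/s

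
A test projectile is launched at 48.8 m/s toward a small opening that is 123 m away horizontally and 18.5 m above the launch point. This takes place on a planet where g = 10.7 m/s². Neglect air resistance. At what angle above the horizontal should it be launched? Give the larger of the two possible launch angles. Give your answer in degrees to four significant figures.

Trajectory: y = x tanθ − g x² (1 + tan²θ)/(2v₀²). With x = 123, y = 18.5, v₀ = 48.8, g = 10.7:
33.99 tan²θ − 123 tanθ + (52.49) = 0.
tanθ = [123 ± √(123² − 4 × 33.99 × (52.49))] / (2 × 33.99) = (123 ± 89.40) / 67.98, giving tanθ = 0.4942 or 3.125.
θ = 26.30° or 72.25°; the larger is 72.25°.

72.25°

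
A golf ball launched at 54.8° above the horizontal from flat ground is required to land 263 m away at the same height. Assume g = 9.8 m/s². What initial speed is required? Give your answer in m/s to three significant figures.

From R = (v₀² / g) sin 2θ: v₀ = √(gR / sin 2θ).
v₀ = √(9.80 × 263 / sin 109.6°) = √(2577 / 0.9421) = √2735.9 = 52.31 m/s.

52.3 m/s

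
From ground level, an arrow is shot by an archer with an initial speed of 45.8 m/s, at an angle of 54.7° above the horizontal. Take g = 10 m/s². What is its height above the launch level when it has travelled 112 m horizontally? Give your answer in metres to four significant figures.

Components: vₓ = 45.80 cos 54.7° = 26.47 m/s, v_y0 = 45.80 sin 54.7° = 37.38 m/s.
x = vₓ t ⇒ t = 112/26.47 = 4.232 s.
Height: y = v_y0 t − ½ g t² = 37.38 × 4.232 − 5.000 × 4.232² = 158.2 − 89.54 = 68.64 m.

68.64 m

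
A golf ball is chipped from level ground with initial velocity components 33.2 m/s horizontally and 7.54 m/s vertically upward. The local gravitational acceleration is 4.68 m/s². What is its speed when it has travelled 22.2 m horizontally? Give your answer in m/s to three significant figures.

33.5 m/s

At x = 22.2 m, t = x/vₓ = 22.2/33.20 = 0.6687 s.
Vertical velocity there: v_y = v_y0 − g t = 7.540 − 4.68 × 0.6687 = 4.411 m/s.
Speed: √(vₓ² + v_y²) = √(33.20² + 4.411²) = 33.49 m/s.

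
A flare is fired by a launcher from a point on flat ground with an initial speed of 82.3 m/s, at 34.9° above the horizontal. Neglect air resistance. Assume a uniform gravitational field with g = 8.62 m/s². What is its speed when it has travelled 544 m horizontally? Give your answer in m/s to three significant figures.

71.1 m/s

Horizontal component vₓ = 82.30 cos 34.9° = 67.50 m/s; vertical v_y0 = 82.30 sin 34.9° = 47.09 m/s.
Time to reach x = 544 m: t = x/vₓ = 544/67.50 = 8.059 s.
Vertical velocity there: v_y = v_y0 − g t = 47.09 − 8.62 × 8.059 = −22.38 m/s.
Speed: √(vₓ² + v_y²) = √(67.50² + 22.38²) = 71.11 m/s.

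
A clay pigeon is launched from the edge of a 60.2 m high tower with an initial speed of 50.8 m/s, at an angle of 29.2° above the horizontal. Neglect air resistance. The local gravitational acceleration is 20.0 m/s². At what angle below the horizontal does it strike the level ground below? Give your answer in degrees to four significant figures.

Horizontal component vₓ = 50.80 cos 29.2° = 44.34 m/s; vertical v_y0 = 50.80 sin 29.2° = 24.78 m/s.
The projectile lands when y = 60.2 + (24.78) t − ½·20.0·t² = 0. Positive root: t = (24.78 + √(24.78² + 2·20.0·60.2)) / 20.0 = (24.78 + 54.97) / 20.0 = 3.988 s.
At impact: v_y = v_y0 − g t = −54.97 m/s; vₓ = 44.34 m/s.
Angle below horizontal: arctan(|v_y|/vₓ) = arctan(54.97/44.34) = 51.11°.

51.11°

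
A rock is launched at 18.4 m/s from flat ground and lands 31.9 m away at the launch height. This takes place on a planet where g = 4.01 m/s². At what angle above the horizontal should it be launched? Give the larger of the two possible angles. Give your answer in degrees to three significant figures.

R = v₀² sin 2θ / g gives sin 2θ = gR/v₀² = 4.01·31.9/18.4² = 0.3778.
2θ = 22.20° or 180° − 22.20° = 157.8°, so θ = 11.10° or 78.90°.
The larger angle is 78.90°.

78.9°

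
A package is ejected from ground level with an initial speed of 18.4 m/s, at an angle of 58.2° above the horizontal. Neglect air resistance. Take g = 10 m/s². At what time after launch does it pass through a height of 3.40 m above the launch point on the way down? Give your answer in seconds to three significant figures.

2.89 s

vₓ = 18.40 cos 58.2° = 9.696 m/s; v_y0 = 18.40 sin 58.2° = 15.64 m/s.
Require v_y0 t − ½ g t² = 3.40, i.e. 5.000 t² − 15.64 t + 3.40 = 0.
Quadratic formula: t = (15.64 ± √176.55) / 10.0 = (15.64 ± 13.29) / 10.0 → t = 0.2351 s or 2.893 s.
The descending-branch root is 2.893 s.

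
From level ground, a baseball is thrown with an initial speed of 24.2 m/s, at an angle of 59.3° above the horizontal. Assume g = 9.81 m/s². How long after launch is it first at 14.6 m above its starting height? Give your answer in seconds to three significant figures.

Resolve: vₓ = 24.20 cos 59.3° = 12.36 m/s and v_y0 = 24.20 sin 59.3° = 20.81 m/s.
Set y = v_y0 t − ½ g t² = 14.6: 4.905 t² − 20.81 t + 14.6 = 0.
Quadratic formula: t = (20.81 ± √146.54) / 9.81 = (20.81 ± 12.11) / 9.81 → t = 0.8872 s or 3.355 s.
The first (ascending) time is 0.8872 s.

0.887 s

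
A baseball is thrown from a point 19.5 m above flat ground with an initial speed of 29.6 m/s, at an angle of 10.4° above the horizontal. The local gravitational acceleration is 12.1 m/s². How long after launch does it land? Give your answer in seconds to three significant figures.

2.29 s

Components: vₓ = 29.60 cos 10.4° = 29.11 m/s, v_y0 = 29.60 sin 10.4° = 5.343 m/s.
The projectile lands when y = 19.5 + (5.343) t − ½·12.1·t² = 0. Positive root: t = (5.343 + √(5.343² + 2·12.1·19.5)) / 12.1 = (5.343 + 22.37) / 12.1 = 2.290 s.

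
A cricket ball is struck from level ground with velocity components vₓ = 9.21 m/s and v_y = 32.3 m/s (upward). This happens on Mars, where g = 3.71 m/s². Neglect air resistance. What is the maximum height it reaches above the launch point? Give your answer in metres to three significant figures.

141 m

Peak height H = v_y0² / (2g) = 1043.3 / 7.420 = 140.6 m.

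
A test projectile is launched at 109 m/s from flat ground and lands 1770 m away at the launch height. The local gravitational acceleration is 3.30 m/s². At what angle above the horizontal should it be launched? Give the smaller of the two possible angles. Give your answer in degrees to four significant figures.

14.72°

R = v₀² sin 2θ / g gives sin 2θ = gR/v₀² = 3.30·1770/109² = 0.4916.
2θ = 29.45° or 180° − 29.45° = 150.6°, so θ = 14.72° or 75.28°.
The smaller angle is 14.72°.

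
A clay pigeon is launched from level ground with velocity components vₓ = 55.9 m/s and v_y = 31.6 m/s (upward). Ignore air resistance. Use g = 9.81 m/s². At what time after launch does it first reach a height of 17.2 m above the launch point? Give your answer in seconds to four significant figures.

Require v_y0 t − ½ g t² = 17.2, i.e. 4.905 t² − 31.60 t + 17.2 = 0.
t = [31.60 ± √(31.60² − 2·9.81·17.2)] / 9.81 = (31.60 ± 25.71) / 9.81, so t = 0.6002 s or t = 5.842 s.
The first (ascending) time is 0.6002 s.

0.6002 s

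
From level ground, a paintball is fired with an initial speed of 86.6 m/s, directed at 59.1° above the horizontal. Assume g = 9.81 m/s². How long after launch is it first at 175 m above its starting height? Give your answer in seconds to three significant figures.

Resolve: vₓ = 86.60 cos 59.1° = 44.47 m/s and v_y0 = 86.60 sin 59.1° = 74.31 m/s.
Set y = v_y0 t − ½ g t² = 175: 4.905 t² − 74.31 t + 175 = 0.
Quadratic formula: t = (74.31 ± √2088.2) / 9.81 = (74.31 ± 45.70) / 9.81 → t = 2.917 s or 12.23 s.
The first (ascending) time is 2.917 s.

2.92 s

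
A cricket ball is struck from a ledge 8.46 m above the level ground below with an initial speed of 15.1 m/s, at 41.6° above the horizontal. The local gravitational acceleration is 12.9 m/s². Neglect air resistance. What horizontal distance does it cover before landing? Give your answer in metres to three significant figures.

vₓ = 15.10 cos 41.6° = 11.29 m/s; v_y0 = 15.10 sin 41.6° = 10.03 m/s.
With up positive and y = 0 at the ground: y(t) = 8.46 + (10.03) t − 6.450 t². Setting y = 0 and taking the positive root: t = [10.03 + √(10.03² + 2·12.9·8.46)] / 12.9 = (10.03 + 17.85) / 12.9 = 2.161 s.
Horizontal distance: R = vₓ t = 11.29 × 2.161 = 24.40 m.

24.4 m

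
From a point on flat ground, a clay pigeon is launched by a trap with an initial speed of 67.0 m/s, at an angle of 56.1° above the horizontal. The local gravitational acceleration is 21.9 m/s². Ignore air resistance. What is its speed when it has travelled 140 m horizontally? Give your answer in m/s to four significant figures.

45.77 m/s

Resolve: vₓ = 67.00 cos 56.1° = 37.37 m/s and v_y0 = 67.00 sin 56.1° = 55.61 m/s.
At x = 140 m, t = x/vₓ = 140/37.37 = 3.746 s.
Vertical velocity there: v_y = v_y0 − g t = 55.61 − 21.9 × 3.746 = −26.44 m/s.
Speed: √(vₓ² + v_y²) = √(37.37² + 26.44²) = 45.77 m/s.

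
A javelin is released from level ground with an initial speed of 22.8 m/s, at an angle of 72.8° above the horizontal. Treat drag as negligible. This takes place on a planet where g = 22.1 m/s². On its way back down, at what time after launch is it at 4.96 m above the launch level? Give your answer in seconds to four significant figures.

Horizontal component vₓ = 22.80 cos 72.8° = 6.742 m/s; vertical v_y0 = 22.80 sin 72.8° = 21.78 m/s.
Set y = v_y0 t − ½ g t² = 4.96: 11.05 t² − 21.78 t + 4.96 = 0.
t = [21.78 ± √(21.78² − 2·22.1·4.96)] / 22.1 = (21.78 ± 15.97) / 22.1, so t = 0.2628 s or t = 1.708 s.
The descending-branch root is 1.708 s.

1.708 s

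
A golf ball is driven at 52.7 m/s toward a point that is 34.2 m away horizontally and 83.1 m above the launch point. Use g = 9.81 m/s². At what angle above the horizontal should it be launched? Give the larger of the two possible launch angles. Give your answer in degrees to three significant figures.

Trajectory: y = x tanθ − g x² (1 + tan²θ)/(2v₀²). With x = 34.2, y = 83.1, v₀ = 52.7, g = 9.81:
2.066 tan²θ − 34.2 tanθ + (85.17) = 0.
tanθ = [34.2 ± √(34.2² − 4 × 2.066 × (85.17))] / (2 × 2.066) = (34.2 ± 21.59) / 4.131, giving tanθ = 3.053 or 13.50.
θ = 71.87° or 85.76°; the larger is 85.76°.

85.8°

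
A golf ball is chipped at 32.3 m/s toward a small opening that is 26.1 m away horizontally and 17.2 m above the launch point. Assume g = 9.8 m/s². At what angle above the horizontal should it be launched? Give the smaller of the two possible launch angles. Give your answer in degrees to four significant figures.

Trajectory: y = x tanθ − g x² (1 + tan²θ)/(2v₀²). With x = 26.1, y = 17.2, v₀ = 32.3, g = 9.80:
3.199 tan²θ − 26.1 tanθ + (20.40) = 0.
tanθ = [26.1 ± √(26.1² − 4 × 3.199 × (20.40))] / (2 × 3.199) = (26.1 ± 20.50) / 6.399, giving tanθ = 0.8756 or 7.282.
θ = 41.20° or 82.18°; the smaller is 41.20°.

41.20°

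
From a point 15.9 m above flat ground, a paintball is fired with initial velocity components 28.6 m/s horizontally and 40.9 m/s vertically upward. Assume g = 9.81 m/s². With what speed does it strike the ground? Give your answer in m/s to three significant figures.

52.9 m/s

The projectile lands when y = 15.9 + (40.90) t − ½·9.81·t² = 0. Positive root: t = (40.90 + √(40.90² + 2·9.81·15.9)) / 9.81 = (40.90 + 44.55) / 9.81 = 8.711 s.
Vertical velocity at impact: v_y = v_y0 − g t = 40.90 − 9.81 × 8.711 = −44.55 m/s.
Speed: |v| = √(vₓ² + v_y²) = √(28.60² + 44.55²) = 52.94 m/s.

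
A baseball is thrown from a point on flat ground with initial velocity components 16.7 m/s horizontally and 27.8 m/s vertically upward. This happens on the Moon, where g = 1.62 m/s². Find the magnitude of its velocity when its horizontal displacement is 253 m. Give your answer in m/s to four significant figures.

17.01 m/s

At x = 253 m, t = x/vₓ = 253/16.70 = 15.15 s.
Vertical velocity there: v_y = v_y0 − g t = 27.80 − 1.62 × 15.15 = 3.257 m/s.
Speed: √(vₓ² + v_y²) = √(16.70² + 3.257²) = 17.01 m/s.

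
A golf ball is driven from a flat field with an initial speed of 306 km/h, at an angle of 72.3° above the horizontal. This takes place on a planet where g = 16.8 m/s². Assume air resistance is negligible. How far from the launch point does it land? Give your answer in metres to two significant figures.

250 m

Convert: 306 km/h = 306/3.6 = 85.00 m/s.
Resolve: vₓ = 85.00 cos 72.3° = 25.84 m/s and v_y0 = 85.00 sin 72.3° = 80.98 m/s.
Time aloft: T = 2 v_y0 / g = 2 × 80.98 / 16.8 = 9.640 s.
Range: R = vₓ T = 25.84 × 9.640 = 249.1 m.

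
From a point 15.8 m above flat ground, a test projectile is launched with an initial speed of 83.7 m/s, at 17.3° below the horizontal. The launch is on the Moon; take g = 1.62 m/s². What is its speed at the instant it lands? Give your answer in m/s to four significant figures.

Horizontal component vₓ = 83.70 cos 17.3° = 79.91 m/s; vertical v_y0 = −24.89 m/s (downward).
Vertical motion (up positive, ground at y = 0): 0.8100 t² − (−24.89) t − 15.8 = 0, so t = (−24.89 + √(24.89² + 2·1.62·15.8)) / 1.62 = (−24.89 + 25.90) / 1.62 = 0.6222 s.
Vertical velocity at impact: v_y = v_y0 − g t = −24.89 − 1.62 × 0.6222 = −25.90 m/s.
Speed: |v| = √(vₓ² + v_y²) = √(79.91² + 25.90²) = 84.01 m/s.

84.01 m/s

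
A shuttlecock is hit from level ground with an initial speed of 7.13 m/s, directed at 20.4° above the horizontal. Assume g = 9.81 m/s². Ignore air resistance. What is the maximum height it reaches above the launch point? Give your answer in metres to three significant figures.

vₓ = 7.130 cos 20.4° = 6.683 m/s; v_y0 = 7.130 sin 20.4° = 2.485 m/s.
At the apex v_y = 0, so H = v_y0²/(2g) = 2.485²/19.62 = 0.3148 m.

0.315 m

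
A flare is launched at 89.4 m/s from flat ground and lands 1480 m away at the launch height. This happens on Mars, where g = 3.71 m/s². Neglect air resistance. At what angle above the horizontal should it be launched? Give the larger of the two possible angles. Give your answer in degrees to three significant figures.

68.3°

From R = (v₀²/g) sin 2θ: sin 2θ = 3.71 × 1480 / 7992.4 = 0.6870.
2θ = 43.39° or 180° − 43.39° = 136.6°, so θ = 21.70° or 68.30°.
The larger angle is 68.30°.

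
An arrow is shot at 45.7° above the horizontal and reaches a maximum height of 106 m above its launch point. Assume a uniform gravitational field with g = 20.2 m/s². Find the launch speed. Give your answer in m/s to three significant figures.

91.4 m/s

At the peak v_y = 0, so v_y0 = √(2gH) = √(2 × 20.2 × 106) = 65.44 m/s.
v_y0 = v₀ sin θ ⇒ v₀ = 65.44 / sin 45.7° = 91.44 m/s.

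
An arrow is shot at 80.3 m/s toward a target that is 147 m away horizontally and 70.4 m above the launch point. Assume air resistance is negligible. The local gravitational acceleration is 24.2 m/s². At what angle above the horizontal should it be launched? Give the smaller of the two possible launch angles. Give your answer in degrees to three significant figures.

47.0°

Trajectory: y = x tanθ − g x² (1 + tan²θ)/(2v₀²). With x = 147, y = 70.4, v₀ = 80.3, g = 24.2:
40.55 tan²θ − 147 tanθ + (110.9) = 0.
tanθ = [147 ± √(147² − 4 × 40.55 × (110.9))] / (2 × 40.55) = (147 ± 60.11) / 81.10, giving tanθ = 1.071 or 2.554.
θ = 46.97° or 68.62°; the smaller is 46.97°.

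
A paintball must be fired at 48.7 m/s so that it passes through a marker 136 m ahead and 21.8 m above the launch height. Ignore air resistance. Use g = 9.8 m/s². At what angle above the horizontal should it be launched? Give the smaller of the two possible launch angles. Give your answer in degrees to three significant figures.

27.3°

Trajectory: y = x tanθ − g x² (1 + tan²θ)/(2v₀²). With x = 136, y = 21.8, v₀ = 48.7, g = 9.80:
38.21 tan²θ − 136 tanθ + (60.01) = 0.
tanθ = [136 ± √(136² − 4 × 38.21 × (60.01))] / (2 × 38.21) = (136 ± 96.55) / 76.43, giving tanθ = 0.5161 or 3.043.
θ = 27.30° or 71.81°; the smaller is 27.30°.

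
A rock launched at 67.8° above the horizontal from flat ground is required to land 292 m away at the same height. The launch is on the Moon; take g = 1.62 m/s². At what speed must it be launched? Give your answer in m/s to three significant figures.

Level-ground range: R = v₀² sin(2θ)/g, so v₀ = √(gR / sin 2θ).
v₀ = √(1.62 × 292 / sin 135.6°) = √(473.0 / 0.6997) = √676.10 = 26.00 m/s.

26.0 m/s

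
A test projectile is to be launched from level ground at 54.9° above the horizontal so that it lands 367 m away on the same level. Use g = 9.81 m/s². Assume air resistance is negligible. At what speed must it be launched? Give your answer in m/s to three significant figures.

61.9 m/s

On level ground R = v₀² sin 2θ / g ⇒ v₀ = √(gR / sin 2θ).
v₀ = √(9.81 × 367 / sin 109.8°) = √(3600 / 0.9409) = √3826.5 = 61.86 m/s.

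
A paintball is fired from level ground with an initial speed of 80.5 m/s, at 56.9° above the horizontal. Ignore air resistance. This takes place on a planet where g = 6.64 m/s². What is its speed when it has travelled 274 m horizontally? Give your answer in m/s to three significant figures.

51.1 m/s

Horizontal component vₓ = 80.50 cos 56.9° = 43.96 m/s; vertical v_y0 = 80.50 sin 56.9° = 67.44 m/s.
At x = 274 m, t = x/vₓ = 274/43.96 = 6.233 s.
Vertical velocity there: v_y = v_y0 − g t = 67.44 − 6.64 × 6.233 = 26.05 m/s.
Speed: √(vₓ² + v_y²) = √(43.96² + 26.05²) = 51.10 m/s.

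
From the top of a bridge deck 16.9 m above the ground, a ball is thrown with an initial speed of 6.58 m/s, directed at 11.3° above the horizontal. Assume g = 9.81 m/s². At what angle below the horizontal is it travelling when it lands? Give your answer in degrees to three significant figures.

70.5°

Resolve: vₓ = 6.580 cos 11.3° = 6.452 m/s and v_y0 = 6.580 sin 11.3° = 1.289 m/s.
Vertical motion (up positive, ground at y = 0): 4.905 t² − (1.289) t − 16.9 = 0, so t = (1.289 + √(1.289² + 2·9.81·16.9)) / 9.81 = (1.289 + 18.25) / 9.81 = 1.992 s.
At impact: v_y = v_y0 − g t = −18.25 m/s; vₓ = 6.452 m/s.
Angle below horizontal: arctan(|v_y|/vₓ) = arctan(18.25/6.452) = 70.53°.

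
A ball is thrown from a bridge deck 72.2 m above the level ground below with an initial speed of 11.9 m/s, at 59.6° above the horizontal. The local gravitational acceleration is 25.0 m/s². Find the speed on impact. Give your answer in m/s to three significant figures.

61.3 m/s

Resolve: vₓ = 11.90 cos 59.6° = 6.022 m/s and v_y0 = 11.90 sin 59.6° = 10.26 m/s.
With up positive and y = 0 at the ground: y(t) = 72.2 + (10.26) t − 12.50 t². Setting y = 0 and taking the positive root: t = [10.26 + √(10.26² + 2·25.0·72.2)] / 25.0 = (10.26 + 60.95) / 25.0 = 2.849 s.
Vertical velocity at impact: v_y = v_y0 − g t = 10.26 − 25.0 × 2.849 = −60.95 m/s.
Speed: |v| = √(vₓ² + v_y²) = √(6.022² + 60.95²) = 61.25 m/s.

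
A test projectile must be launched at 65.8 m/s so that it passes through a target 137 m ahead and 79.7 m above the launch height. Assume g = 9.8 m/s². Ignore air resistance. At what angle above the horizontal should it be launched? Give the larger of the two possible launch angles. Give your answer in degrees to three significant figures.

79.9°

Trajectory: y = x tanθ − g x² (1 + tan²θ)/(2v₀²). With x = 137, y = 79.7, v₀ = 65.8, g = 9.80:
21.24 tan²θ − 137 tanθ + (100.9) = 0.
tanθ = [137 ± √(137² − 4 × 21.24 × (100.9))] / (2 × 21.24) = (137 ± 101.0) / 42.48, giving tanθ = 0.8484 or 5.601.
θ = 40.31° or 79.88°; the larger is 79.88°.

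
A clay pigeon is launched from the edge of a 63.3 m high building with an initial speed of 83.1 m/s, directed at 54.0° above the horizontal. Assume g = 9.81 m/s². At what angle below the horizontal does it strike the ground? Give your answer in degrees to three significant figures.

Components: vₓ = 83.10 cos 54.0° = 48.84 m/s, v_y0 = 83.10 sin 54.0° = 67.23 m/s.
The projectile lands when y = 63.3 + (67.23) t − ½·9.81·t² = 0. Positive root: t = (67.23 + √(67.23² + 2·9.81·63.3)) / 9.81 = (67.23 + 75.91) / 9.81 = 14.59 s.
At impact: v_y = v_y0 − g t = −75.91 m/s; vₓ = 48.84 m/s.
Angle below horizontal: arctan(|v_y|/vₓ) = arctan(75.91/48.84) = 57.24°.

57.2°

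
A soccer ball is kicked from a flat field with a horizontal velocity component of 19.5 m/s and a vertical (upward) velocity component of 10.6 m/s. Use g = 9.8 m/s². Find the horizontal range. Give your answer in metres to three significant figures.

42.2 m

Flight time T = 2 v_y0 / g = 2.163 s.
Range: R = vₓ T = 19.50 × 2.163 = 42.18 m.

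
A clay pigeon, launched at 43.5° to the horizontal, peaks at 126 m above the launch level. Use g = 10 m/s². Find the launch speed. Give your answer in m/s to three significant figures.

At the peak v_y = 0, so v_y0 = √(2gH) = √(2 × 10.0 × 126) = 50.20 m/s.
v_y0 = v₀ sin θ ⇒ v₀ = 50.20 / sin 43.5° = 72.93 m/s.

72.9 m/s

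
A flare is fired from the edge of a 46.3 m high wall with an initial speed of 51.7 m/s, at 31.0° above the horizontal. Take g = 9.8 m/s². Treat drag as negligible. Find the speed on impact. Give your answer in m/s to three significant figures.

59.8 m/s

vₓ = 51.70 cos 31.0° = 44.32 m/s; v_y0 = 51.70 sin 31.0° = 26.63 m/s.
Vertical motion (up positive, ground at y = 0): 4.900 t² − (26.63) t − 46.3 = 0, so t = (26.63 + √(26.63² + 2·9.80·46.3)) / 9.80 = (26.63 + 40.21) / 9.80 = 6.820 s.
Vertical velocity at impact: v_y = v_y0 − g t = 26.63 − 9.80 × 6.820 = −40.21 m/s.
Speed: |v| = √(vₓ² + v_y²) = √(44.32² + 40.21²) = 59.84 m/s.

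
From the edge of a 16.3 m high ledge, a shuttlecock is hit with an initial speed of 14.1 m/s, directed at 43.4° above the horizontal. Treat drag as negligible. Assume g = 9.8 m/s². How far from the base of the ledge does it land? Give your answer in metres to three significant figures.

vₓ = 14.10 cos 43.4° = 10.24 m/s; v_y0 = 14.10 sin 43.4° = 9.688 m/s.
Vertical motion (up positive, ground at y = 0): 4.900 t² − (9.688) t − 16.3 = 0, so t = (9.688 + √(9.688² + 2·9.80·16.3)) / 9.80 = (9.688 + 20.33) / 9.80 = 3.063 s.
Horizontal distance: R = vₓ t = 10.24 × 3.063 = 31.38 m.

31.4 m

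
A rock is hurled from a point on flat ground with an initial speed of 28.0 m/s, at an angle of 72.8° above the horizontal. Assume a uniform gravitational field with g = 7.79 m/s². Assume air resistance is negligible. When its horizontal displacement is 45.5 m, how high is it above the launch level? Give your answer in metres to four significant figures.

29.36 m

vₓ = 28.00 cos 72.8° = 8.280 m/s; v_y0 = 28.00 sin 72.8° = 26.75 m/s.
Time to reach x = 45.5 m: t = x/vₓ = 45.5/8.280 = 5.495 s.
Height: y = v_y0 t − ½ g t² = 26.75 × 5.495 − 3.895 × 5.495² = 147.0 − 117.6 = 29.36 m.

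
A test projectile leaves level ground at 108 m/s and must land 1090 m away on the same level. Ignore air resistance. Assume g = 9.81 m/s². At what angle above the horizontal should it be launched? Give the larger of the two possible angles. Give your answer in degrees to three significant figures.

56.8°

Level-ground range R = v₀² sin(2θ)/g ⇒ sin(2θ) = gR/v₀² = 9.81 × 1090 / 108² = 0.9167.
2θ = 66.45° or 180° − 66.45° = 113.5°, so θ = 33.23° or 56.77°.
The larger angle is 56.77°.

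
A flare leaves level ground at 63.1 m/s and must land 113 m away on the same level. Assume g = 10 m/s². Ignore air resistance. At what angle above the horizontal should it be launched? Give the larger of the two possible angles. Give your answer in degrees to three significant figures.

R = v₀² sin 2θ / g gives sin 2θ = gR/v₀² = 10.0·113/63.1² = 0.2838.
2θ = 16.49° or 180° − 16.49° = 163.5°, so θ = 8.244° or 81.76°.
The larger angle is 81.76°.

81.8°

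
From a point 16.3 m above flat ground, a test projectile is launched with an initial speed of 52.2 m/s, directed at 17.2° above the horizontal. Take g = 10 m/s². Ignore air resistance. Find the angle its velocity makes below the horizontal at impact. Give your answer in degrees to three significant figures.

Components: vₓ = 52.20 cos 17.2° = 49.87 m/s, v_y0 = 52.20 sin 17.2° = 15.44 m/s.
Vertical motion (up positive, ground at y = 0): 5.000 t² − (15.44) t − 16.3 = 0, so t = (15.44 + √(15.44² + 2·10.0·16.3)) / 10.0 = (15.44 + 23.75) / 10.0 = 3.919 s.
At impact: v_y = v_y0 − g t = −23.75 m/s; vₓ = 49.87 m/s.
Angle below horizontal: arctan(|v_y|/vₓ) = arctan(23.75/49.87) = 25.47°.

25.5°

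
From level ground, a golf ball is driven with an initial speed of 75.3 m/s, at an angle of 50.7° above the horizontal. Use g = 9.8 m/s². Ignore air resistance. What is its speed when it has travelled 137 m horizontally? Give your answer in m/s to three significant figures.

56.4 m/s

Components: vₓ = 75.30 cos 50.7° = 47.69 m/s, v_y0 = 75.30 sin 50.7° = 58.27 m/s.
Time to reach x = 137 m: t = x/vₓ = 137/47.69 = 2.873 s.
Vertical velocity there: v_y = v_y0 − g t = 58.27 − 9.80 × 2.873 = 30.12 m/s.
Speed: √(vₓ² + v_y²) = √(47.69² + 30.12²) = 56.41 m/s.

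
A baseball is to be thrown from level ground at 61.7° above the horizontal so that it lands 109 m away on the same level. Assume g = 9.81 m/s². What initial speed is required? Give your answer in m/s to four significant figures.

35.79 m/s

From R = (v₀² / g) sin 2θ: v₀ = √(gR / sin 2θ).
v₀ = √(9.81 × 109 / sin 123.4°) = √(1069 / 0.8348) = √1280.8 = 35.79 m/s.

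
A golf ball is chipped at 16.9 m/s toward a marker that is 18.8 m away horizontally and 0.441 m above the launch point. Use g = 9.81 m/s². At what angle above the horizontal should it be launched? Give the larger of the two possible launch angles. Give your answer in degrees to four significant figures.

Trajectory: y = x tanθ − g x² (1 + tan²θ)/(2v₀²). With x = 18.8, y = 0.441, v₀ = 16.9, g = 9.81:
6.070 tan²θ − 18.8 tanθ + (6.511) = 0.
tanθ = [18.8 ± √(18.8² − 4 × 6.070 × (6.511))] / (2 × 6.070) = (18.8 ± 13.98) / 12.14, giving tanθ = 0.3973 or 2.700.
θ = 21.67° or 69.68°; the larger is 69.68°.

69.68°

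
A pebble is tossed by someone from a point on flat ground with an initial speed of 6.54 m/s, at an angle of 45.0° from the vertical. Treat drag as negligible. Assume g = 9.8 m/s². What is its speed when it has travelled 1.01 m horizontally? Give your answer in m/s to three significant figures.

5.25 m/s

vₓ = 6.540 sin 45.0° = 4.624 m/s; v_y0 = 6.540 cos 45.0° = 4.624 m/s.
x = vₓ t ⇒ t = 1.01/4.624 = 0.2184 s.
Vertical velocity there: v_y = v_y0 − g t = 4.624 − 9.80 × 0.2184 = 2.484 m/s.
Speed: √(vₓ² + v_y²) = √(4.624² + 2.484²) = 5.249 m/s.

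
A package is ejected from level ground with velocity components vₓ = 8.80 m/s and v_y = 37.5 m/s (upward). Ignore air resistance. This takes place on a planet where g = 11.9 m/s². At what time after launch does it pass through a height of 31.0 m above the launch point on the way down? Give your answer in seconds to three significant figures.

5.32 s

Require v_y0 t − ½ g t² = 31.0, i.e. 5.950 t² − 37.50 t + 31.0 = 0.
t = [37.50 ± √(37.50² − 2·11.9·31.0)] / 11.9 = (37.50 ± 25.85) / 11.9, so t = 0.9786 s or t = 5.324 s.
The descending-branch root is 5.324 s.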